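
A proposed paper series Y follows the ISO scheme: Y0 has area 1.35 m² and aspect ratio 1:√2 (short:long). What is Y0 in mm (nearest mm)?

977 × 1382 mm

Let the short side be w mm. Then w · w√2 = 1.35 m² = 1,350,000 mm².
w² = 1,350,000/√2, so w ≈ 977.0 mm; long side = w√2 ≈ 1381.7 mm.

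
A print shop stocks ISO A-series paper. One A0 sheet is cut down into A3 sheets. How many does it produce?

A0 = 841 × 1189 mm; A3 = 297 × 420 mm.
Each halving step doubles the count; 3 steps from A0 to A3.
2^3 = 8.

8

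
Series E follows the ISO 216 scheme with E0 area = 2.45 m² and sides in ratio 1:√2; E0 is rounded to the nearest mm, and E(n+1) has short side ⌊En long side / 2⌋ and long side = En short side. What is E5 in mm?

232 × 329 mm

Let E0's short side be w mm. w · w√2 = 2.45 m² = 2,450,000 mm², so w ≈ 1316.2 mm and w√2 ≈ 1861.4 mm → E0 = 1316 × 1861 mm.
E1: ⌊1861/2⌋ × 1316 = 930 × 1316 mm
E2: ⌊1316/2⌋ × 930 = 658 × 930 mm
E3: ⌊930/2⌋ × 658 = 465 × 658 mm
E4: ⌊658/2⌋ × 465 = 329 × 465 mm
E5: ⌊465/2⌋ × 329 = 232 × 329 mm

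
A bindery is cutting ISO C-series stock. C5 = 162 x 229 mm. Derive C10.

28 × 40 mm

C6: ⌊229/2⌋ × 162 = 114 × 162 mm
C7: ⌊162/2⌋ × 114 = 81 × 114 mm
C8: ⌊114/2⌋ × 81 = 57 × 81 mm
C9: ⌊81/2⌋ × 57 = 40 × 57 mm
C10: ⌊57/2⌋ × 40 = 28 × 40 mm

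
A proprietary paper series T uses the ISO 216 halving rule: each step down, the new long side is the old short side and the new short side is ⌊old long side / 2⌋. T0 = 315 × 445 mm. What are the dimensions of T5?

T1: ⌊445/2⌋ × 315 = 222 × 315 mm
T2: ⌊315/2⌋ × 222 = 157 × 222 mm
T3: ⌊222/2⌋ × 157 = 111 × 157 mm
T4: ⌊157/2⌋ × 111 = 78 × 111 mm
T5: ⌊111/2⌋ × 78 = 55 × 78 mm

55 × 78 mm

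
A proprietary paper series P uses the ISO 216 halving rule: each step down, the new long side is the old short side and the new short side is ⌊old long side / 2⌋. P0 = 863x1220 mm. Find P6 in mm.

P1 = 610 × 863 mm (from P0 by 1 halving).
P2: ⌊863/2⌋ × 610 = 431 × 610 mm
P3: ⌊610/2⌋ × 431 = 305 × 431 mm
P4: ⌊431/2⌋ × 305 = 215 × 305 mm
P5: ⌊305/2⌋ × 215 = 152 × 215 mm
P6: ⌊215/2⌋ × 152 = 107 × 152 mm

107 × 152 mm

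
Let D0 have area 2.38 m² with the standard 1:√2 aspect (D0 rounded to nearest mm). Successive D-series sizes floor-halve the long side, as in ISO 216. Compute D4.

324 × 458 mm

Let D0's short side be w mm. w · w√2 = 2.38 m² = 2,380,000 mm², so w ≈ 1297.3 mm and w√2 ≈ 1834.6 mm → D0 = 1297 × 1835 mm.
D1: ⌊1835/2⌋ × 1297 = 917 × 1297 mm
D2: ⌊1297/2⌋ × 917 = 648 × 917 mm
D3: ⌊917/2⌋ × 648 = 458 × 648 mm
D4: ⌊648/2⌋ × 458 = 324 × 458 mm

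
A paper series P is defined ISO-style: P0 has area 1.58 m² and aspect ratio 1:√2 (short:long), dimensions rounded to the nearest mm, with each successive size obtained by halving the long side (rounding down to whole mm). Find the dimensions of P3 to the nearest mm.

373 × 528 mm

Let P0's short side be w mm. w · w√2 = 1.58 m² = 1,580,000 mm², so w ≈ 1057.0 mm and w√2 ≈ 1494.8 mm → P0 = 1057 × 1495 mm.
P1: ⌊1495/2⌋ × 1057 = 747 × 1057 mm
P2: ⌊1057/2⌋ × 747 = 528 × 747 mm
P3: ⌊747/2⌋ × 528 = 373 × 528 mm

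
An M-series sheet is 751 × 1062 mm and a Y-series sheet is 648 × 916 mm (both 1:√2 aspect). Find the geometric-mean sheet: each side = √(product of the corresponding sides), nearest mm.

698 × 986 mm

Short side: √(751 · 648) = √486648 ≈ 697.6 → 698 mm
Long side: √(1062 · 916) = √972792 ≈ 986.3 → 986 mm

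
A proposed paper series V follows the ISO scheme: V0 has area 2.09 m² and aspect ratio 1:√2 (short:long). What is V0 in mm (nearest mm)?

1216 × 1719 mm

Let the short side be w mm. Then w · w√2 = 2.09 m² = 2,090,000 mm².
w² = 2,090,000/√2, so w ≈ 1215.7 mm; long side = w√2 ≈ 1719.2 mm.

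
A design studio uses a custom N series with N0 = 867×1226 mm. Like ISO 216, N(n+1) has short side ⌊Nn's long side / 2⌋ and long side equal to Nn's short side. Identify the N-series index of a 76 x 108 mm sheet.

N7

N0: 867 × 1226 mm
N1: 613 × 867 mm
N2: 433 × 613 mm
N3: 306 × 433 mm
N4: 216 × 306 mm
N5: 153 × 216 mm
N6: 108 × 153 mm
N7: 76 × 108 mm
N8: 54 × 76 mm
→ matches N7.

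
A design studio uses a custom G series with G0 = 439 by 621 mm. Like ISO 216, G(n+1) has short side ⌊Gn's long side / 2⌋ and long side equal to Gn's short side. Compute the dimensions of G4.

G1 = 310 × 439 mm (from G0 by 1 halving).
G2: ⌊439/2⌋ × 310 = 219 × 310 mm
G3: ⌊310/2⌋ × 219 = 155 × 219 mm
G4: ⌊219/2⌋ × 155 = 109 × 155 mm

109 × 155 mm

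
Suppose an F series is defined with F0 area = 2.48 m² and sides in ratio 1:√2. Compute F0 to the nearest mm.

1324 × 1873 mm

Let the short side be w mm. Then w · w√2 = 2.48 m² = 2,480,000 mm².
w² = 2,480,000/√2, so w ≈ 1324.2 mm; long side = w√2 ≈ 1872.8 mm.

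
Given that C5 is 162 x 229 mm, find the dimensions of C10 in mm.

C6: ⌊229/2⌋ × 162 = 114 × 162 mm
C7: ⌊162/2⌋ × 114 = 81 × 114 mm
C8: ⌊114/2⌋ × 81 = 57 × 81 mm
C9: ⌊81/2⌋ × 57 = 40 × 57 mm
C10: ⌊57/2⌋ × 40 = 28 × 40 mm

28 × 40 mm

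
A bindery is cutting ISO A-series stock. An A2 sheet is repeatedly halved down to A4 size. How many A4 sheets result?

4

Each ISO step halves the sheet: 1 × A2 → 2 × A3 → 4 × A4
From A2 to A4 is 2 halving steps: 2^2 = 4.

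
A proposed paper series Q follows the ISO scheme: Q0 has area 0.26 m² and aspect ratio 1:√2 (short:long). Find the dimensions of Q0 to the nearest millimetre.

429 × 606 mm

Let the short side be w mm. Then w · w√2 = 0.26 m² = 260,000 mm².
w² = 260,000/√2, so w ≈ 428.8 mm; long side = w√2 ≈ 606.4 mm.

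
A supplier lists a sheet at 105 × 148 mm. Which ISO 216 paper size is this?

A6 (105 × 148 mm)

Aspect ratio 148/105 ≈ 1.410 — close to the ISO √2 ≈ 1.414.
In the A-series (A0 area = 1 m²): A6 = 105 × 148 mm.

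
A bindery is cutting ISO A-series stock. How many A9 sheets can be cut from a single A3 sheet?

A3 = 297 × 420 mm; A9 = 37 × 52 mm.
Each halving step doubles the count; 6 steps from A3 to A9.
2^6 = 64.

64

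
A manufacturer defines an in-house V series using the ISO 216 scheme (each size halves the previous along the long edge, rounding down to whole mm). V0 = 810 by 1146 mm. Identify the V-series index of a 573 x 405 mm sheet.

V2

V0: 810 × 1146 mm
V1: 573 × 810 mm
V2: 405 × 573 mm
V3: 286 × 405 mm
→ matches V2.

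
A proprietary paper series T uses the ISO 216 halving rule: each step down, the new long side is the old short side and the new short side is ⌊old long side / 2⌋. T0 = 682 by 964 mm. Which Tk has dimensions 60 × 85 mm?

T0: 682 × 964 mm
T1: 482 × 682 mm
T2: 341 × 482 mm
T3: 241 × 341 mm
T4: 170 × 241 mm
T5: 120 × 170 mm
T6: 85 × 120 mm
T7: 60 × 85 mm
T8: 42 × 60 mm
→ matches T7.

T7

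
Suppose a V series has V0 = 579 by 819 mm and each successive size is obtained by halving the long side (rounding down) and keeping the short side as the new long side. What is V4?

V1: ⌊819/2⌋ × 579 = 409 × 579 mm
V2: ⌊579/2⌋ × 409 = 289 × 409 mm
V3: ⌊409/2⌋ × 289 = 204 × 289 mm
V4: ⌊289/2⌋ × 204 = 144 × 204 mm

144 × 204 mm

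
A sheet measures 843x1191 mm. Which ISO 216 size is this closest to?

A0 (841 × 1189 mm)

Aspect ratio 1191/843 ≈ 1.413 — close to the ISO √2 ≈ 1.414.
In the A-series (A0 area = 1 m²): A0 = 841 × 1189 mm.
Off by 4 mm total — nearest standard size.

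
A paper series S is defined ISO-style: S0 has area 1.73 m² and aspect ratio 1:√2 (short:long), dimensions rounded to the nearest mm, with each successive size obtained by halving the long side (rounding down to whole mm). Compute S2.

Let S0's short side be w mm. w · w√2 = 1.73 m² = 1,730,000 mm², so w ≈ 1106.0 mm and w√2 ≈ 1564.2 mm → S0 = 1106 × 1564 mm.
S1: ⌊1564/2⌋ × 1106 = 782 × 1106 mm
S2: ⌊1106/2⌋ × 782 = 553 × 782 mm

553 × 782 mm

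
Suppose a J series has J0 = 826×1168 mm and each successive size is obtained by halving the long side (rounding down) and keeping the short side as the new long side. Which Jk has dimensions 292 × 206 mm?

J0: 826 × 1168 mm
J1: 584 × 826 mm
J2: 413 × 584 mm
J3: 292 × 413 mm
J4: 206 × 292 mm
J5: 146 × 206 mm
→ matches J4.

J4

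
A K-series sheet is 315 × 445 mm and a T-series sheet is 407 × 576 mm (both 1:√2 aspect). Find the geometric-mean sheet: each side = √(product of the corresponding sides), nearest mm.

358 × 506 mm

Short side: √(315 · 407) = √128205 ≈ 358.1 → 358 mm
Long side: √(445 · 576) = √256320 ≈ 506.3 → 506 mm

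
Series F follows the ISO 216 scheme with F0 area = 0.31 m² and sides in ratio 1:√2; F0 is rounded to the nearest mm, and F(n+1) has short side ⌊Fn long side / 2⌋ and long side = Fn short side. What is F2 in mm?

234 × 331 mm

Let F0's short side be w mm. w · w√2 = 0.31 m² = 310,000 mm², so w ≈ 468.2 mm and w√2 ≈ 662.1 mm → F0 = 468 × 662 mm.
F1: ⌊662/2⌋ × 468 = 331 × 468 mm
F2: ⌊468/2⌋ × 331 = 234 × 331 mm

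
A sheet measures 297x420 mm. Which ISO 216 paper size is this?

Aspect ratio 420/297 ≈ 1.414 — close to the ISO √2 ≈ 1.414.
In the A-series (A0 area = 1 m²): A3 = 297 × 420 mm.

A3 (297 × 420 mm)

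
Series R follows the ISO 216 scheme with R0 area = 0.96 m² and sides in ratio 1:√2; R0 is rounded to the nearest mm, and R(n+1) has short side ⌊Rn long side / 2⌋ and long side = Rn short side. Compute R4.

206 × 291 mm

Let R0's short side be w mm. w · w√2 = 0.96 m² = 960,000 mm², so w ≈ 823.9 mm and w√2 ≈ 1165.2 mm → R0 = 824 × 1165 mm.
R1: ⌊1165/2⌋ × 824 = 582 × 824 mm
R2: ⌊824/2⌋ × 582 = 412 × 582 mm
R3: ⌊582/2⌋ × 412 = 291 × 412 mm
R4: ⌊412/2⌋ × 291 = 206 × 291 mm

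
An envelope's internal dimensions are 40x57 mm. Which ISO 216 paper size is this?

Aspect ratio 57/40 ≈ 1.425 — close to the ISO √2 ≈ 1.414.
In the C-series (envelope sizes, between A and B): C9 = 40 × 57 mm.

C9 (40 × 57 mm)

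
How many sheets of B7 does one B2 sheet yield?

Each ISO step halves the sheet: 1 × B2 → 2 × B3 → 4 × B4 → 8 × B5 → …
From B2 to B7 is 5 halving steps: 2^5 = 32.

32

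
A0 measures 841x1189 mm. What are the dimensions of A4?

A1: ⌊1189/2⌋ × 841 = 594 × 841 mm
A2: ⌊841/2⌋ × 594 = 420 × 594 mm
A3: ⌊594/2⌋ × 420 = 297 × 420 mm
A4: ⌊420/2⌋ × 297 = 210 × 297 mm

210 × 297 mm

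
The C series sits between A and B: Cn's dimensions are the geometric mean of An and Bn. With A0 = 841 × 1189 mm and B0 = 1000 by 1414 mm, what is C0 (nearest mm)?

917 × 1297 mm

Short side: √(841 · 1000) = √841000 ≈ 917.1 → 917 mm
Long side: √(1189 · 1414) = √1681246 ≈ 1296.6 → 1297 mm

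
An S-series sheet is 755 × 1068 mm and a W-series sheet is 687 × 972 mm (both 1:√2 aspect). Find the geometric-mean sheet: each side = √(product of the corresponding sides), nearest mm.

720 × 1019 mm

Short side: √(755 · 687) = √518685 ≈ 720.2 → 720 mm
Long side: √(1068 · 972) = √1038096 ≈ 1018.9 → 1019 mm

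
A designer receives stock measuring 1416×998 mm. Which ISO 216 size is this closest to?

Aspect ratio 1416/998 ≈ 1.419 — close to the ISO √2 ≈ 1.414.
In the B-series (B0 = 1000 × 1414 mm): B0 = 1000 × 1414 mm.
Off by 4 mm total — nearest standard size.

B0 (1000 × 1414 mm)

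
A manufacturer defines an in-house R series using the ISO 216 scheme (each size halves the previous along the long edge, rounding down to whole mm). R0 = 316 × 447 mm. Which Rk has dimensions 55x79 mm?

R0: 316 × 447 mm
R1: 223 × 316 mm
R2: 158 × 223 mm
R3: 111 × 158 mm
R4: 79 × 111 mm
R5: 55 × 79 mm
R6: 39 × 55 mm
→ matches R5.

R5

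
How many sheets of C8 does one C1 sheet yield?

Each ISO step halves the sheet: 1 × C1 → 2 × C2 → 4 × C3 → 8 × C4 → …
From C1 to C8 is 7 halving steps: 2^7 = 128.

128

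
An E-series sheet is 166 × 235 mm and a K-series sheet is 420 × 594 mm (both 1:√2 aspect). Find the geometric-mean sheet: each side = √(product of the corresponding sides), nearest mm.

Short side: √(166 · 420) = √69720 ≈ 264.0 → 264 mm
Long side: √(235 · 594) = √139590 ≈ 373.6 → 374 mm

264 × 374 mm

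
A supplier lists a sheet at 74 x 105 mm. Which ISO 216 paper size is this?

A7 (74 × 105 mm)

Aspect ratio 105/74 ≈ 1.419 — close to the ISO √2 ≈ 1.414.
In the A-series (A0 area = 1 m²): A7 = 74 × 105 mm.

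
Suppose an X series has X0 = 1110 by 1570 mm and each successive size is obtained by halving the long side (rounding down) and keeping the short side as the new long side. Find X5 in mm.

196 × 277 mm

X1: ⌊1570/2⌋ × 1110 = 785 × 1110 mm
X2: ⌊1110/2⌋ × 785 = 555 × 785 mm
X3: ⌊785/2⌋ × 555 = 392 × 555 mm
X4: ⌊555/2⌋ × 392 = 277 × 392 mm
X5: ⌊392/2⌋ × 277 = 196 × 277 mm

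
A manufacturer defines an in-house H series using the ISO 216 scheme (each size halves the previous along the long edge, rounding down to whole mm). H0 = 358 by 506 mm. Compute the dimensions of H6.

H1 = 253 × 358 mm (from H0 by 1 halving).
H2: ⌊358/2⌋ × 253 = 179 × 253 mm
H3: ⌊253/2⌋ × 179 = 126 × 179 mm
H4: ⌊179/2⌋ × 126 = 89 × 126 mm
H5: ⌊126/2⌋ × 89 = 63 × 89 mm
H6: ⌊89/2⌋ × 63 = 44 × 63 mm

44 × 63 mm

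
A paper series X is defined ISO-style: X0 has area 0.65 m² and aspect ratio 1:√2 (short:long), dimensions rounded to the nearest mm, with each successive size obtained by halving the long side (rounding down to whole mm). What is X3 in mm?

Let X0's short side be w mm. w · w√2 = 0.65 m² = 650,000 mm², so w ≈ 678.0 mm and w√2 ≈ 958.8 mm → X0 = 678 × 959 mm.
X1: ⌊959/2⌋ × 678 = 479 × 678 mm
X2: ⌊678/2⌋ × 479 = 339 × 479 mm
X3: ⌊479/2⌋ × 339 = 239 × 339 mm

239 × 339 mm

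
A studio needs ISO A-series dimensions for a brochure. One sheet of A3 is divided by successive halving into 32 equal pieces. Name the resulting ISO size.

32 = 2^5, so 5 halving steps.
A3 → A4 → … → A8 after 5 steps.

A8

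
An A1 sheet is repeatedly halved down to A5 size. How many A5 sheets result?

16

A1 = 594 × 841 mm; A5 = 148 × 210 mm.
Each halving step doubles the count; 4 steps from A1 to A5.
2^4 = 16.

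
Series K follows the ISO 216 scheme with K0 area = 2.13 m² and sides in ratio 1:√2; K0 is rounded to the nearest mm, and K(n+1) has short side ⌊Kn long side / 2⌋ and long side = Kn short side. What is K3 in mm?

434 × 613 mm

Let K0's short side be w mm. w · w√2 = 2.13 m² = 2,130,000 mm², so w ≈ 1227.2 mm and w√2 ≈ 1735.6 mm → K0 = 1227 × 1736 mm.
K1: ⌊1736/2⌋ × 1227 = 868 × 1227 mm
K2: ⌊1227/2⌋ × 868 = 613 × 868 mm
K3: ⌊868/2⌋ × 613 = 434 × 613 mm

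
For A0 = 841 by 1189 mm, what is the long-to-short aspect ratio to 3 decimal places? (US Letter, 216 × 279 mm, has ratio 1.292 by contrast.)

1189 / 841 = 1.414
Matches √2 ≈ 1.414 — the ISO 216 defining ratio.

1.414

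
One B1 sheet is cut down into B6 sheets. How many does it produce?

B1 = 707 × 1000 mm; B6 = 125 × 176 mm.
Each halving step doubles the count; 5 steps from B1 to B6.
2^5 = 32.

32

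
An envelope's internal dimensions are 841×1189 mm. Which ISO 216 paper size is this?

Aspect ratio 1189/841 ≈ 1.414 — close to the ISO √2 ≈ 1.414.
In the A-series (A0 area = 1 m²): A0 = 841 × 1189 mm.

A0 (841 × 1189 mm)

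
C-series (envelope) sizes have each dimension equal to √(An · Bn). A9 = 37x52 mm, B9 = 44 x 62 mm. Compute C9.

40 × 57 mm

Short side: √(37 · 44) = √1628 ≈ 40.3 → 40 mm
Long side: √(52 · 62) = √3224 ≈ 56.8 → 57 mm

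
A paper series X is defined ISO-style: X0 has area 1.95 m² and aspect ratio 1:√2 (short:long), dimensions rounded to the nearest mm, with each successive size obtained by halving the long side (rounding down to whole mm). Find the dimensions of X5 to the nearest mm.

Let X0's short side be w mm. w · w√2 = 1.95 m² = 1,950,000 mm², so w ≈ 1174.2 mm and w√2 ≈ 1660.6 mm → X0 = 1174 × 1661 mm.
X1: ⌊1661/2⌋ × 1174 = 830 × 1174 mm
X2: ⌊1174/2⌋ × 830 = 587 × 830 mm
X3: ⌊830/2⌋ × 587 = 415 × 587 mm
X4: ⌊587/2⌋ × 415 = 293 × 415 mm
X5: ⌊415/2⌋ × 293 = 207 × 293 mm

207 × 293 mm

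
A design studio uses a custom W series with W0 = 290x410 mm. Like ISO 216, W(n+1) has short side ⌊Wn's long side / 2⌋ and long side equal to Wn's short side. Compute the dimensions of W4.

W1: ⌊410/2⌋ × 290 = 205 × 290 mm
W2: ⌊290/2⌋ × 205 = 145 × 205 mm
W3: ⌊205/2⌋ × 145 = 102 × 145 mm
W4: ⌊145/2⌋ × 102 = 72 × 102 mm

72 × 102 mm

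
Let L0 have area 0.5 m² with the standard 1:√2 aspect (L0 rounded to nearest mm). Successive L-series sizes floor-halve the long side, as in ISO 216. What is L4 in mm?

148 × 210 mm

Let L0's short side be w mm. w · w√2 = 0.5 m² = 500,000 mm², so w ≈ 594.6 mm and w√2 ≈ 840.9 mm → L0 = 595 × 841 mm.
L1: ⌊841/2⌋ × 595 = 420 × 595 mm
L2: ⌊595/2⌋ × 420 = 297 × 420 mm
L3: ⌊420/2⌋ × 297 = 210 × 297 mm
L4: ⌊297/2⌋ × 210 = 148 × 210 mm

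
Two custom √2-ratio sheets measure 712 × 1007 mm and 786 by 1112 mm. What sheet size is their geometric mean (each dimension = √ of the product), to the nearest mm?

Short side: √(712 · 786) = √559632 ≈ 748.1 → 748 mm
Long side: √(1007 · 1112) = √1119784 ≈ 1058.2 → 1058 mm

748 × 1058 mm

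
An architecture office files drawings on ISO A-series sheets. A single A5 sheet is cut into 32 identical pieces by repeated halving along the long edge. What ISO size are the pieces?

A10

32 = 2^5, so 5 halving steps.
A5 → A6 → … → A10 after 5 steps.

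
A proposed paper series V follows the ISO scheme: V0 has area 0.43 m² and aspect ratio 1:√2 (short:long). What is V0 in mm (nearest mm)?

551 × 780 mm

Let the short side be w mm. Then w · w√2 = 0.43 m² = 430,000 mm².
w² = 430,000/√2, so w ≈ 551.4 mm; long side = w√2 ≈ 779.8 mm.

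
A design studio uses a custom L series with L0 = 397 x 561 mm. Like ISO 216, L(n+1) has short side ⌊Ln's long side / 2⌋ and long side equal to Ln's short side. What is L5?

70 × 99 mm

L1 = 280 × 397 mm (from L0 by 1 halving).
L2: ⌊397/2⌋ × 280 = 198 × 280 mm
L3: ⌊280/2⌋ × 198 = 140 × 198 mm
L4: ⌊198/2⌋ × 140 = 99 × 140 mm
L5: ⌊140/2⌋ × 99 = 70 × 99 mm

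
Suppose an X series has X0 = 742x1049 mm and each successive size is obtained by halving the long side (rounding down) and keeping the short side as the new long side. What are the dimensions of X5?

X1 = 524 × 742 mm (from X0 by 1 halving).
X2: ⌊742/2⌋ × 524 = 371 × 524 mm
X3: ⌊524/2⌋ × 371 = 262 × 371 mm
X4: ⌊371/2⌋ × 262 = 185 × 262 mm
X5: ⌊262/2⌋ × 185 = 131 × 185 mm

131 × 185 mm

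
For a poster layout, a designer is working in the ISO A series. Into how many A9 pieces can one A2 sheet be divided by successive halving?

Each ISO step halves the sheet: 1 × A2 → 2 × A3 → 4 × A4 → 8 × A5 → …
From A2 to A9 is 7 halving steps: 2^7 = 128.

128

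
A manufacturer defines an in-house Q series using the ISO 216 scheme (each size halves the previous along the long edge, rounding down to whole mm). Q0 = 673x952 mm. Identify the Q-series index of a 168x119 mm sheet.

Q0: 673 × 952 mm
Q1: 476 × 673 mm
Q2: 336 × 476 mm
Q3: 238 × 336 mm
Q4: 168 × 238 mm
Q5: 119 × 168 mm
Q6: 84 × 119 mm
→ matches Q5.

Q5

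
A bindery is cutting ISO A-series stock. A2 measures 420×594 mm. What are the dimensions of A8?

A3: ⌊594/2⌋ × 420 = 297 × 420 mm
A4: ⌊420/2⌋ × 297 = 210 × 297 mm
A5: ⌊297/2⌋ × 210 = 148 × 210 mm
A6: ⌊210/2⌋ × 148 = 105 × 148 mm
A7: ⌊148/2⌋ × 105 = 74 × 105 mm
A8: ⌊105/2⌋ × 74 = 52 × 74 mm

52 × 74 mm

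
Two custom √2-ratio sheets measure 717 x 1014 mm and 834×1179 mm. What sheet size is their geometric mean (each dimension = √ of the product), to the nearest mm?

Short side: √(717 · 834) = √597978 ≈ 773.3 → 773 mm
Long side: √(1014 · 1179) = √1195506 ≈ 1093.4 → 1093 mm

773 × 1093 mm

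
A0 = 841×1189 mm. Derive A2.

A1: ⌊1189/2⌋ × 841 = 594 × 841 mm
A2: ⌊841/2⌋ × 594 = 420 × 594 mm

420 × 594 mm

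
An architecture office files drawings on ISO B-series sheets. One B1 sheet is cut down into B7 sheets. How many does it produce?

64

Each ISO step halves the sheet: 1 × B1 → 2 × B2 → 4 × B3 → 8 × B4 → …
From B1 to B7 is 6 halving steps: 2^6 = 64.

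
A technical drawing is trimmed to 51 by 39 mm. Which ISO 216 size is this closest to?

A9 (37 × 52 mm)

Aspect ratio 51/39 ≈ 1.308 (ISO target is √2 ≈ 1.414).
In the A-series (A0 area = 1 m²): A9 = 37 × 52 mm.
Off by 3 mm total — nearest standard size.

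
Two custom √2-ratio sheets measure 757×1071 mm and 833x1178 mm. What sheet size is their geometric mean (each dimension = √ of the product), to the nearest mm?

Short side: √(757 · 833) = √630581 ≈ 794.1 → 794 mm
Long side: √(1071 · 1178) = √1261638 ≈ 1123.2 → 1123 mm

794 × 1123 mm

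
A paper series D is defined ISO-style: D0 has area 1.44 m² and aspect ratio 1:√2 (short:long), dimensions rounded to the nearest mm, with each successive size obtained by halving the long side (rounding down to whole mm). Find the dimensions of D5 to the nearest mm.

Let D0's short side be w mm. w · w√2 = 1.44 m² = 1,440,000 mm², so w ≈ 1009.1 mm and w√2 ≈ 1427.0 mm → D0 = 1009 × 1427 mm.
D1: ⌊1427/2⌋ × 1009 = 713 × 1009 mm
D2: ⌊1009/2⌋ × 713 = 504 × 713 mm
D3: ⌊713/2⌋ × 504 = 356 × 504 mm
D4: ⌊504/2⌋ × 356 = 252 × 356 mm
D5: ⌊356/2⌋ × 252 = 178 × 252 mm

178 × 252 mm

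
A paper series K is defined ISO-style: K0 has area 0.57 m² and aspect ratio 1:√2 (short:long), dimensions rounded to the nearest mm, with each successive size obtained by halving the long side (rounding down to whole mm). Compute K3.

Let K0's short side be w mm. w · w√2 = 0.57 m² = 570,000 mm², so w ≈ 634.9 mm and w√2 ≈ 897.8 mm → K0 = 635 × 898 mm.
K1: ⌊898/2⌋ × 635 = 449 × 635 mm
K2: ⌊635/2⌋ × 449 = 317 × 449 mm
K3: ⌊449/2⌋ × 317 = 224 × 317 mm

224 × 317 mm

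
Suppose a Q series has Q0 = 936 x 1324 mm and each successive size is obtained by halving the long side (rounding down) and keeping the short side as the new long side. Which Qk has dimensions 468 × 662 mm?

Q0: 936 × 1324 mm
Q1: 662 × 936 mm
Q2: 468 × 662 mm
Q3: 331 × 468 mm
→ matches Q2.

Q2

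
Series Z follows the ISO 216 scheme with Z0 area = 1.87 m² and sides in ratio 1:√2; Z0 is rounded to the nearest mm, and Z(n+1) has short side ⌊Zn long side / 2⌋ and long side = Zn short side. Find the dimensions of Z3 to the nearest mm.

406 × 575 mm

Let Z0's short side be w mm. w · w√2 = 1.87 m² = 1,870,000 mm², so w ≈ 1149.9 mm and w√2 ≈ 1626.2 mm → Z0 = 1150 × 1626 mm.
Z1: ⌊1626/2⌋ × 1150 = 813 × 1150 mm
Z2: ⌊1150/2⌋ × 813 = 575 × 813 mm
Z3: ⌊813/2⌋ × 575 = 406 × 575 mm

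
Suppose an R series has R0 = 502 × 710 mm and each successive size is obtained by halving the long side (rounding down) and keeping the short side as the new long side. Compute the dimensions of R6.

R1 = 355 × 502 mm (from R0 by 1 halving).
R2: ⌊502/2⌋ × 355 = 251 × 355 mm
R3: ⌊355/2⌋ × 251 = 177 × 251 mm
R4: ⌊251/2⌋ × 177 = 125 × 177 mm
R5: ⌊177/2⌋ × 125 = 88 × 125 mm
R6: ⌊125/2⌋ × 88 = 62 × 88 mm

62 × 88 mm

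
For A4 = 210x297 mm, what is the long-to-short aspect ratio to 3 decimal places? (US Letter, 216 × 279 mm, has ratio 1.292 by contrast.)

1.414

297 / 210 = 1.414
Matches √2 ≈ 1.414 — the ISO 216 defining ratio.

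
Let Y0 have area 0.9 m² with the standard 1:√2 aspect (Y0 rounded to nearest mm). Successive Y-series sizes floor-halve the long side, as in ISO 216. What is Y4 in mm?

Let Y0's short side be w mm. w · w√2 = 0.9 m² = 900,000 mm², so w ≈ 797.7 mm and w√2 ≈ 1128.2 mm → Y0 = 798 × 1128 mm.
Y1: ⌊1128/2⌋ × 798 = 564 × 798 mm
Y2: ⌊798/2⌋ × 564 = 399 × 564 mm
Y3: ⌊564/2⌋ × 399 = 282 × 399 mm
Y4: ⌊399/2⌋ × 282 = 199 × 282 mm

199 × 282 mm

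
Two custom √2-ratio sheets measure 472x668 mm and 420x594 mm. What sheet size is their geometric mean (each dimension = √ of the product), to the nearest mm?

445 × 630 mm

Short side: √(472 · 420) = √198240 ≈ 445.2 → 445 mm
Long side: √(668 · 594) = √396792 ≈ 629.9 → 630 mm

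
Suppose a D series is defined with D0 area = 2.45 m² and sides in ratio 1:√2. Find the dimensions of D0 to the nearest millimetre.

1316 × 1861 mm

Let the short side be w mm. Then w · w√2 = 2.45 m² = 2,450,000 mm².
w² = 2,450,000/√2, so w ≈ 1316.2 mm; long side = w√2 ≈ 1861.4 mm.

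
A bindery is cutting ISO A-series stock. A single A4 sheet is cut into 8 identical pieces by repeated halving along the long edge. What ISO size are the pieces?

8 = 2^3, so 3 halving steps.
A4 → A5 → … → A7 after 3 steps.

A7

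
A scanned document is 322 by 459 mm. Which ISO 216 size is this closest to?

C3 (324 × 458 mm)

Aspect ratio 459/322 ≈ 1.425 — close to the ISO √2 ≈ 1.414.
In the C-series (envelope sizes, between A and B): C3 = 324 × 458 mm.
Off by 3 mm total — nearest standard size.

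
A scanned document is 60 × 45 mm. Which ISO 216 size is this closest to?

Aspect ratio 60/45 ≈ 1.333 (ISO target is √2 ≈ 1.414).
In the B-series (B0 = 1000 × 1414 mm): B9 = 44 × 62 mm.
Off by 3 mm total — nearest standard size.

B9 (44 × 62 mm)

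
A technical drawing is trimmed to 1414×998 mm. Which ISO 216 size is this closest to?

Aspect ratio 1414/998 ≈ 1.417 — close to the ISO √2 ≈ 1.414.
In the B-series (B0 = 1000 × 1414 mm): B0 = 1000 × 1414 mm.
Off by 2 mm total — nearest standard size.

B0 (1000 × 1414 mm)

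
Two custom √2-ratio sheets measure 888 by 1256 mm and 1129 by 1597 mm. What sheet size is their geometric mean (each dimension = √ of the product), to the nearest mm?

Short side: √(888 · 1129) = √1002552 ≈ 1001.3 → 1001 mm
Long side: √(1256 · 1597) = √2005832 ≈ 1416.3 → 1416 mm

1001 × 1416 mm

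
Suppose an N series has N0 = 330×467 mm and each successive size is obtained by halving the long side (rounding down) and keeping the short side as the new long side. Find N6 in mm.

41 × 58 mm

N1 = 233 × 330 mm (from N0 by 1 halving).
N2: ⌊330/2⌋ × 233 = 165 × 233 mm
N3: ⌊233/2⌋ × 165 = 116 × 165 mm
N4: ⌊165/2⌋ × 116 = 82 × 116 mm
N5: ⌊116/2⌋ × 82 = 58 × 82 mm
N6: ⌊82/2⌋ × 58 = 41 × 58 mm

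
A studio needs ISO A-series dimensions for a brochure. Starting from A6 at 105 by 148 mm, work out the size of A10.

26 × 37 mm

A7: ⌊148/2⌋ × 105 = 74 × 105 mm
A8: ⌊105/2⌋ × 74 = 52 × 74 mm
A9: ⌊74/2⌋ × 52 = 37 × 52 mm
A10: ⌊52/2⌋ × 37 = 26 × 37 mm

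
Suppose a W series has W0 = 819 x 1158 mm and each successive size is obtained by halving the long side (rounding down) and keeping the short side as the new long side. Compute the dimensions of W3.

289 × 409 mm

W1: ⌊1158/2⌋ × 819 = 579 × 819 mm
W2: ⌊819/2⌋ × 579 = 409 × 579 mm
W3: ⌊579/2⌋ × 409 = 289 × 409 mm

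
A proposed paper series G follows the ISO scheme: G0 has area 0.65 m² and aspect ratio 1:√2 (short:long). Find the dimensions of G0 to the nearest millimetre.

Let the short side be w mm. Then w · w√2 = 0.65 m² = 650,000 mm².
w² = 650,000/√2, so w ≈ 678.0 mm; long side = w√2 ≈ 958.8 mm.

678 × 959 mm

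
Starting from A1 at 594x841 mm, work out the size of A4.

A2: ⌊841/2⌋ × 594 = 420 × 594 mm
A3: ⌊594/2⌋ × 420 = 297 × 420 mm
A4: ⌊420/2⌋ × 297 = 210 × 297 mm

210 × 297 mm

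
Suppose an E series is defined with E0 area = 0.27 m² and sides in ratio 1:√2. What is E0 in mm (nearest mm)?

Let the short side be w mm. Then w · w√2 = 0.27 m² = 270,000 mm².
w² = 270,000/√2, so w ≈ 436.9 mm; long side = w√2 ≈ 617.9 mm.

437 × 618 mm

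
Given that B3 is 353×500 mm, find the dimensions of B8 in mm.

B4: ⌊500/2⌋ × 353 = 250 × 353 mm
B5: ⌊353/2⌋ × 250 = 176 × 250 mm
B6: ⌊250/2⌋ × 176 = 125 × 176 mm
B7: ⌊176/2⌋ × 125 = 88 × 125 mm
B8: ⌊125/2⌋ × 88 = 62 × 88 mm

62 × 88 mm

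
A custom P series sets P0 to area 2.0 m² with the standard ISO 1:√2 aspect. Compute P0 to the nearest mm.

Let the short side be w mm. Then w · w√2 = 2.0 m² = 2,000,000 mm².
w² = 2,000,000/√2, so w ≈ 1189.2 mm; long side = w√2 ≈ 1681.8 mm.

1189 × 1682 mm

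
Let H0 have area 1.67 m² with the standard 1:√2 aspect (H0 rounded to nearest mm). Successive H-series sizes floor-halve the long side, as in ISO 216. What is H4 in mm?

271 × 384 mm

Let H0's short side be w mm. w · w√2 = 1.67 m² = 1,670,000 mm², so w ≈ 1086.7 mm and w√2 ≈ 1536.8 mm → H0 = 1087 × 1537 mm.
H1: ⌊1537/2⌋ × 1087 = 768 × 1087 mm
H2: ⌊1087/2⌋ × 768 = 543 × 768 mm
H3: ⌊768/2⌋ × 543 = 384 × 543 mm
H4: ⌊543/2⌋ × 384 = 271 × 384 mm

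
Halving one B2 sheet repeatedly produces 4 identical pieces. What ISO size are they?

4 = 2^2, so 2 halving steps.
B2 → B3 → … → B4 after 2 steps.

B4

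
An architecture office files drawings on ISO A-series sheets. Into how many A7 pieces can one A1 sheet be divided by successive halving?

Each ISO step halves the sheet: 1 × A1 → 2 × A2 → 4 × A3 → 8 × A4 → …
From A1 to A7 is 6 halving steps: 2^6 = 64.

64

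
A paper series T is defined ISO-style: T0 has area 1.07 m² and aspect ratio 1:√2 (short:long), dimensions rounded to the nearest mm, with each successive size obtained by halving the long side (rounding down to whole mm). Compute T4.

217 × 307 mm

Let T0's short side be w mm. w · w√2 = 1.07 m² = 1,070,000 mm², so w ≈ 869.8 mm and w√2 ≈ 1230.1 mm → T0 = 870 × 1230 mm.
T1: ⌊1230/2⌋ × 870 = 615 × 870 mm
T2: ⌊870/2⌋ × 615 = 435 × 615 mm
T3: ⌊615/2⌋ × 435 = 307 × 435 mm
T4: ⌊435/2⌋ × 307 = 217 × 307 mm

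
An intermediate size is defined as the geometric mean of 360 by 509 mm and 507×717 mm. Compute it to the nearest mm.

427 × 604 mm

Short side: √(360 · 507) = √182520 ≈ 427.2 → 427 mm
Long side: √(509 · 717) = √364953 ≈ 604.1 → 604 mm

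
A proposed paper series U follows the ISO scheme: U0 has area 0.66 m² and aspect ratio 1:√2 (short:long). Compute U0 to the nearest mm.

Let the short side be w mm. Then w · w√2 = 0.66 m² = 660,000 mm².
w² = 660,000/√2, so w ≈ 683.1 mm; long side = w√2 ≈ 966.1 mm.

683 × 966 mm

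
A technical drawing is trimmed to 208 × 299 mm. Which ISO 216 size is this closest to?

A4 (210 × 297 mm)

Aspect ratio 299/208 ≈ 1.438 (ISO target is √2 ≈ 1.414).
In the A-series (A0 area = 1 m²): A4 = 210 × 297 mm.
Off by 4 mm total — nearest standard size.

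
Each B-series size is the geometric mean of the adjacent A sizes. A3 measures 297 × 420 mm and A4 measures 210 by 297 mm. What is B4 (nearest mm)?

250 × 353 mm

Short side: √(297 · 210) = √62370 ≈ 249.7 → 250 mm
Long side: √(420 · 297) = √124740 ≈ 353.2 → 353 mm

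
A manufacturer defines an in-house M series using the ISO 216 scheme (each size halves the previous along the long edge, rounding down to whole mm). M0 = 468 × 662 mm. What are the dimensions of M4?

M1: ⌊662/2⌋ × 468 = 331 × 468 mm
M2: ⌊468/2⌋ × 331 = 234 × 331 mm
M3: ⌊331/2⌋ × 234 = 165 × 234 mm
M4: ⌊234/2⌋ × 165 = 117 × 165 mm

117 × 165 mm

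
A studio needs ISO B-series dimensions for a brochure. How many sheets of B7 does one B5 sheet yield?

4

B5 = 176 × 250 mm; B7 = 88 × 125 mm.
Each halving step doubles the count; 2 steps from B5 to B7.
2^2 = 4.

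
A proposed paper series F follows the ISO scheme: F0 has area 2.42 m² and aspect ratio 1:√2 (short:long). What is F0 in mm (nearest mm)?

Let the short side be w mm. Then w · w√2 = 2.42 m² = 2,420,000 mm².
w² = 2,420,000/√2, so w ≈ 1308.1 mm; long side = w√2 ≈ 1850.0 mm.

1308 × 1850 mm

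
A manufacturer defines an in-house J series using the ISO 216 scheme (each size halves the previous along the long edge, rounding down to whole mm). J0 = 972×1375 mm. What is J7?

J1 = 687 × 972 mm (from J0 by 1 halving).
J2: ⌊972/2⌋ × 687 = 486 × 687 mm
J3: ⌊687/2⌋ × 486 = 343 × 486 mm
J4: ⌊486/2⌋ × 343 = 243 × 343 mm
J5: ⌊343/2⌋ × 243 = 171 × 243 mm
J6: ⌊243/2⌋ × 171 = 121 × 171 mm
J7: ⌊171/2⌋ × 121 = 85 × 121 mm

85 × 121 mm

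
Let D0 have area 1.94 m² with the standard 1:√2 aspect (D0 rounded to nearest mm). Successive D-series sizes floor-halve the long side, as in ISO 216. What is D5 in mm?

Let D0's short side be w mm. w · w√2 = 1.94 m² = 1,940,000 mm², so w ≈ 1171.2 mm and w√2 ≈ 1656.4 mm → D0 = 1171 × 1656 mm.
D1: ⌊1656/2⌋ × 1171 = 828 × 1171 mm
D2: ⌊1171/2⌋ × 828 = 585 × 828 mm
D3: ⌊828/2⌋ × 585 = 414 × 585 mm
D4: ⌊585/2⌋ × 414 = 292 × 414 mm
D5: ⌊414/2⌋ × 292 = 207 × 292 mm

207 × 292 mm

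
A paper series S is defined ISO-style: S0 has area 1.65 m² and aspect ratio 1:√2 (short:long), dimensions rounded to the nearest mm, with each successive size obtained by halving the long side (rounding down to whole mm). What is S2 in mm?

540 × 764 mm

Let S0's short side be w mm. w · w√2 = 1.65 m² = 1,650,000 mm², so w ≈ 1080.2 mm and w√2 ≈ 1527.6 mm → S0 = 1080 × 1528 mm.
S1: ⌊1528/2⌋ × 1080 = 764 × 1080 mm
S2: ⌊1080/2⌋ × 764 = 540 × 764 mm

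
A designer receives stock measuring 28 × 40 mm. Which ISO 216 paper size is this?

C10 (28 × 40 mm)

Aspect ratio 40/28 ≈ 1.429 — close to the ISO √2 ≈ 1.414.
In the C-series (envelope sizes, between A and B): C10 = 28 × 40 mm.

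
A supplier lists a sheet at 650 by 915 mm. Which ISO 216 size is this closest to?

C1 (648 × 917 mm)

Aspect ratio 915/650 ≈ 1.408 — close to the ISO √2 ≈ 1.414.
In the C-series (envelope sizes, between A and B): C1 = 648 × 917 mm.
Off by 4 mm total — nearest standard size.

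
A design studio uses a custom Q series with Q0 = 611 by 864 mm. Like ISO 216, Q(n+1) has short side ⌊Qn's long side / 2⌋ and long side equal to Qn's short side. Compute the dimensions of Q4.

Q1: ⌊864/2⌋ × 611 = 432 × 611 mm
Q2: ⌊611/2⌋ × 432 = 305 × 432 mm
Q3: ⌊432/2⌋ × 305 = 216 × 305 mm
Q4: ⌊305/2⌋ × 216 = 152 × 216 mm

152 × 216 mm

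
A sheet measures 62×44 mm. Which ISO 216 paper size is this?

Aspect ratio 62/44 ≈ 1.409 — close to the ISO √2 ≈ 1.414.
In the B-series (B0 = 1000 × 1414 mm): B9 = 44 × 62 mm.

B9 (44 × 62 mm)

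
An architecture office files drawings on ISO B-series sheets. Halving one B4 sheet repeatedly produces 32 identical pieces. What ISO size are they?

B9

32 = 2^5, so 5 halving steps.
B4 → B5 → … → B9 after 5 steps.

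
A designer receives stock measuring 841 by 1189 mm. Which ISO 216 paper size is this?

Aspect ratio 1189/841 ≈ 1.414 — close to the ISO √2 ≈ 1.414.
In the A-series (A0 area = 1 m²): A0 = 841 × 1189 mm.

A0 (841 × 1189 mm)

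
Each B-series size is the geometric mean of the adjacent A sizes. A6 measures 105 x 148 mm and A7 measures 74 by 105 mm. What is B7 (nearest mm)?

Short side: √(105 · 74) = √7770 ≈ 88.1 → 88 mm
Long side: √(148 · 105) = √15540 ≈ 124.7 → 125 mm

88 × 125 mm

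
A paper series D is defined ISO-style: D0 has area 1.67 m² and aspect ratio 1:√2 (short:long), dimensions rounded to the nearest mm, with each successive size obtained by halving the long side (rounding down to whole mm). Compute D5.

Let D0's short side be w mm. w · w√2 = 1.67 m² = 1,670,000 mm², so w ≈ 1086.7 mm and w√2 ≈ 1536.8 mm → D0 = 1087 × 1537 mm.
D1: ⌊1537/2⌋ × 1087 = 768 × 1087 mm
D2: ⌊1087/2⌋ × 768 = 543 × 768 mm
D3: ⌊768/2⌋ × 543 = 384 × 543 mm
D4: ⌊543/2⌋ × 384 = 271 × 384 mm
D5: ⌊384/2⌋ × 271 = 192 × 271 mm

192 × 271 mm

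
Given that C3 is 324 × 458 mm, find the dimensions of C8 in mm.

57 × 81 mm

C4: ⌊458/2⌋ × 324 = 229 × 324 mm
C5: ⌊324/2⌋ × 229 = 162 × 229 mm
C6: ⌊229/2⌋ × 162 = 114 × 162 mm
C7: ⌊162/2⌋ × 114 = 81 × 114 mm
C8: ⌊114/2⌋ × 81 = 57 × 81 mm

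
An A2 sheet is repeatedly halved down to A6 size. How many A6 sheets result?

Each ISO step halves the sheet: 1 × A2 → 2 × A3 → 4 × A4 → 8 × A5 → …
From A2 to A6 is 4 halving steps: 2^4 = 16.

16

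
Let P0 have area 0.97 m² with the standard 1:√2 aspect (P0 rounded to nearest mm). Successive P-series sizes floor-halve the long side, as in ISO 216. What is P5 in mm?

146 × 207 mm

Let P0's short side be w mm. w · w√2 = 0.97 m² = 970,000 mm², so w ≈ 828.2 mm and w√2 ≈ 1171.2 mm → P0 = 828 × 1171 mm.
P1: ⌊1171/2⌋ × 828 = 585 × 828 mm
P2: ⌊828/2⌋ × 585 = 414 × 585 mm
P3: ⌊585/2⌋ × 414 = 292 × 414 mm
P4: ⌊414/2⌋ × 292 = 207 × 292 mm
P5: ⌊292/2⌋ × 207 = 146 × 207 mm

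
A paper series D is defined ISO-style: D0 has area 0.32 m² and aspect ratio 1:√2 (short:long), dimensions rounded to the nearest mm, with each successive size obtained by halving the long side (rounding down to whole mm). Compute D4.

Let D0's short side be w mm. w · w√2 = 0.32 m² = 320,000 mm², so w ≈ 475.7 mm and w√2 ≈ 672.7 mm → D0 = 476 × 673 mm.
D1: ⌊673/2⌋ × 476 = 336 × 476 mm
D2: ⌊476/2⌋ × 336 = 238 × 336 mm
D3: ⌊336/2⌋ × 238 = 168 × 238 mm
D4: ⌊238/2⌋ × 168 = 119 × 168 mm

119 × 168 mm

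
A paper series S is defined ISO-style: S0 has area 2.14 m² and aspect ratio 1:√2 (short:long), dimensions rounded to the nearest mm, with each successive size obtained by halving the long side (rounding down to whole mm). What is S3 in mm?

Let S0's short side be w mm. w · w√2 = 2.14 m² = 2,140,000 mm², so w ≈ 1230.1 mm and w√2 ≈ 1739.7 mm → S0 = 1230 × 1740 mm.
S1: ⌊1740/2⌋ × 1230 = 870 × 1230 mm
S2: ⌊1230/2⌋ × 870 = 615 × 870 mm
S3: ⌊870/2⌋ × 615 = 435 × 615 mm

435 × 615 mm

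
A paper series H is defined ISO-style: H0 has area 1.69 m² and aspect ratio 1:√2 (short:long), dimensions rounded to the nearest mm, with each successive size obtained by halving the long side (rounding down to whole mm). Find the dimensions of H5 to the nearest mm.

193 × 273 mm

Let H0's short side be w mm. w · w√2 = 1.69 m² = 1,690,000 mm², so w ≈ 1093.2 mm and w√2 ≈ 1546.0 mm → H0 = 1093 × 1546 mm.
H1: ⌊1546/2⌋ × 1093 = 773 × 1093 mm
H2: ⌊1093/2⌋ × 773 = 546 × 773 mm
H3: ⌊773/2⌋ × 546 = 386 × 546 mm
H4: ⌊546/2⌋ × 386 = 273 × 386 mm
H5: ⌊386/2⌋ × 273 = 193 × 273 mm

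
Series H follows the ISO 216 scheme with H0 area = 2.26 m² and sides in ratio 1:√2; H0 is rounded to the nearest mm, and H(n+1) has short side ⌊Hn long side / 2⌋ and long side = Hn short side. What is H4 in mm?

316 × 447 mm

Let H0's short side be w mm. w · w√2 = 2.26 m² = 2,260,000 mm², so w ≈ 1264.1 mm and w√2 ≈ 1787.8 mm → H0 = 1264 × 1788 mm.
H1: ⌊1788/2⌋ × 1264 = 894 × 1264 mm
H2: ⌊1264/2⌋ × 894 = 632 × 894 mm
H3: ⌊894/2⌋ × 632 = 447 × 632 mm
H4: ⌊632/2⌋ × 447 = 316 × 447 mm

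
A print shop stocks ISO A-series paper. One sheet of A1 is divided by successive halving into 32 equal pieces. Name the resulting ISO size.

A6

32 = 2^5, so 5 halving steps.
A1 → A2 → … → A6 after 5 steps.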